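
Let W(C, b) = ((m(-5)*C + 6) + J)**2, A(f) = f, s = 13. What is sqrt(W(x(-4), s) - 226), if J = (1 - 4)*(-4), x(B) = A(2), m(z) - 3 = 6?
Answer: sqrt(1070) ≈ 32.711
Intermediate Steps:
m(z) = 9 (m(z) = 3 + 6 = 9)
x(B) = 2
J = 12 (J = -3*(-4) = 12)
W(C, b) = (18 + 9*C)**2 (W(C, b) = ((9*C + 6) + 12)**2 = ((6 + 9*C) + 12)**2 = (18 + 9*C)**2)
sqrt(W(x(-4), s) - 226) = sqrt(81*(2 + 2)**2 - 226) = sqrt(81*4**2 - 226) = sqrt(81*16 - 226) = sqrt(1296 - 226) = sqrt(1070)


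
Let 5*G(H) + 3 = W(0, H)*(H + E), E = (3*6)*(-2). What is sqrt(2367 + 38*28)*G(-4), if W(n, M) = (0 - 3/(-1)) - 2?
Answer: -43*sqrt(3431)/5 ≈ -503.74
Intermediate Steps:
E = -36 (E = 18*(-2) = -36)
W(n, M) = 1 (W(n, M) = (0 - 3*(-1)) - 2 = (0 + 3) - 2 = 3 - 2 = 1)
G(H) = -39/5 + H/5 (G(H) = -3/5 + (1*(H - 36))/5 = -3/5 + (1*(-36 + H))/5 = -3/5 + (-36 + H)/5 = -3/5 + (-36/5 + H/5) = -39/5 + H/5)
sqrt(2367 + 38*28)*G(-4) = sqrt(2367 + 38*28)*(-39/5 + (1/5)*(-4)) = sqrt(2367 + 1064)*(-39/5 - 4/5) = sqrt(3431)*(-43/5) = -43*sqrt(3431)/5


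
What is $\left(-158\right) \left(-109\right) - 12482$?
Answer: $4740$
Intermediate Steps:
$\left(-158\right) \left(-109\right) - 12482 = 17222 - 12482 = 4740$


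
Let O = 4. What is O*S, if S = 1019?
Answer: 4076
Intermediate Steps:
O*S = 4*1019 = 4076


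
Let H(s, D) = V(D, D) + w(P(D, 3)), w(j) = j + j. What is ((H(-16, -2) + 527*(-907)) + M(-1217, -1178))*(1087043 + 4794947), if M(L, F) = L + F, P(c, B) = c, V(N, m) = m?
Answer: -2825649176100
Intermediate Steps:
w(j) = 2*j
H(s, D) = 3*D (H(s, D) = D + 2*D = 3*D)
M(L, F) = F + L
((H(-16, -2) + 527*(-907)) + M(-1217, -1178))*(1087043 + 4794947) = ((3*(-2) + 527*(-907)) + (-1178 - 1217))*(1087043 + 4794947) = ((-6 - 477989) - 2395)*5881990 = (-477995 - 2395)*5881990 = -480390*5881990 = -2825649176100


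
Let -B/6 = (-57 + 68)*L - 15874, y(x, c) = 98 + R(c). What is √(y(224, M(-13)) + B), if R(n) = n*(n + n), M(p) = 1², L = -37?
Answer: √97786 ≈ 312.71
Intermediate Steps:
M(p) = 1
R(n) = 2*n² (R(n) = n*(2*n) = 2*n²)
y(x, c) = 98 + 2*c²
B = 97686 (B = -6*((-57 + 68)*(-37) - 15874) = -6*(11*(-37) - 15874) = -6*(-407 - 15874) = -6*(-16281) = 97686)
√(y(224, M(-13)) + B) = √((98 + 2*1²) + 97686) = √((98 + 2*1) + 97686) = √((98 + 2) + 97686) = √(100 + 97686) = √97786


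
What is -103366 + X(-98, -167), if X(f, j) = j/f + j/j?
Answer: -10129603/98 ≈ -1.0336e+5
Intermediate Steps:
X(f, j) = 1 + j/f (X(f, j) = j/f + 1 = 1 + j/f)
-103366 + X(-98, -167) = -103366 + (-98 - 167)/(-98) = -103366 - 1/98*(-265) = -103366 + 265/98 = -10129603/98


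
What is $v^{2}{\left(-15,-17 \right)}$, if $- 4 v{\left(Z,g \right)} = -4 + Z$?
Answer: $\frac{361}{16} \approx 22.563$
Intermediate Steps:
$v{\left(Z,g \right)} = 1 - \frac{Z}{4}$ ($v{\left(Z,g \right)} = - \frac{-4 + Z}{4} = 1 - \frac{Z}{4}$)
$v^{2}{\left(-15,-17 \right)} = \left(1 - - \frac{15}{4}\right)^{2} = \left(1 + \frac{15}{4}\right)^{2} = \left(\frac{19}{4}\right)^{2} = \frac{361}{16}$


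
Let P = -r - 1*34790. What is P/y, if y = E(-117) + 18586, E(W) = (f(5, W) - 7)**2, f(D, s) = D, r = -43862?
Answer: 4536/9295 ≈ 0.48800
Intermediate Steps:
E(W) = 4 (E(W) = (5 - 7)**2 = (-2)**2 = 4)
y = 18590 (y = 4 + 18586 = 18590)
P = 9072 (P = -1*(-43862) - 1*34790 = 43862 - 34790 = 9072)
P/y = 9072/18590 = 9072*(1/18590) = 4536/9295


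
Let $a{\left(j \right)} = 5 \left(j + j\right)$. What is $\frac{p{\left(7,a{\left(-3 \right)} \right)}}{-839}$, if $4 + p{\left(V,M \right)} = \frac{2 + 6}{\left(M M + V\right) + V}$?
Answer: $\frac{1824}{383423} \approx 0.0047572$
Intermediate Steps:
$a{\left(j \right)} = 10 j$ ($a{\left(j \right)} = 5 \cdot 2 j = 10 j$)
$p{\left(V,M \right)} = -4 + \frac{8}{M^{2} + 2 V}$ ($p{\left(V,M \right)} = -4 + \frac{2 + 6}{\left(M M + V\right) + V} = -4 + \frac{8}{\left(M^{2} + V\right) + V} = -4 + \frac{8}{\left(V + M^{2}\right) + V} = -4 + \frac{8}{M^{2} + 2 V}$)
$\frac{p{\left(7,a{\left(-3 \right)} \right)}}{-839} = \frac{4 \frac{1}{\left(10 \left(-3\right)\right)^{2} + 2 \cdot 7} \left(2 - \left(10 \left(-3\right)\right)^{2} - 14\right)}{-839} = - \frac{4 \frac{1}{\left(-30\right)^{2} + 14} \left(2 - \left(-30\right)^{2} - 14\right)}{839} = - \frac{4 \frac{1}{900 + 14} \left(2 - 900 - 14\right)}{839} = - \frac{4 \cdot \frac{1}{914} \left(2 - 900 - 14\right)}{839} = - \frac{4 \cdot \frac{1}{914} \left(-912\right)}{839} = \left(- \frac{1}{839}\right) \left(- \frac{1824}{457}\right) = \frac{1824}{383423}$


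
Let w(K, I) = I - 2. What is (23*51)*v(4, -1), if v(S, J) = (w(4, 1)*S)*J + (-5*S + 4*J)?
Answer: -23460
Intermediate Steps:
w(K, I) = -2 + I
v(S, J) = -5*S + 4*J - J*S (v(S, J) = ((-2 + 1)*S)*J + (-5*S + 4*J) = (-S)*J + (-5*S + 4*J) = -J*S + (-5*S + 4*J) = -5*S + 4*J - J*S)
(23*51)*v(4, -1) = (23*51)*(-5*4 + 4*(-1) - 1*(-1)*4) = 1173*(-20 - 4 + 4) = 1173*(-20) = -23460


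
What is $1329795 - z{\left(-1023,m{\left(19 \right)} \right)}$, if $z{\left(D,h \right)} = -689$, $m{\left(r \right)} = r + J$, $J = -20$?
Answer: $1330484$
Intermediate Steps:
$m{\left(r \right)} = -20 + r$ ($m{\left(r \right)} = r - 20 = -20 + r$)
$1329795 - z{\left(-1023,m{\left(19 \right)} \right)} = 1329795 - -689 = 1329795 + 689 = 1330484$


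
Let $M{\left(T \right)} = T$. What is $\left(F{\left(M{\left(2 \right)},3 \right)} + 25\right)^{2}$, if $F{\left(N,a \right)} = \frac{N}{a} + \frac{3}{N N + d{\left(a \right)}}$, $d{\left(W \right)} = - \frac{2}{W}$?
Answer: $\frac{635209}{900} \approx 705.79$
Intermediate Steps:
$F{\left(N,a \right)} = \frac{3}{N^{2} - \frac{2}{a}} + \frac{N}{a}$ ($F{\left(N,a \right)} = \frac{N}{a} + \frac{3}{N N - \frac{2}{a}} = \frac{N}{a} + \frac{3}{N^{2} - \frac{2}{a}} = \frac{3}{N^{2} - \frac{2}{a}} + \frac{N}{a}$)
$\left(F{\left(M{\left(2 \right)},3 \right)} + 25\right)^{2} = \left(\frac{\left(-2\right) 2 + 3 \left(2^{3} + 3 \cdot 3\right)}{3 \left(-2 + 3 \cdot 2^{2}\right)} + 25\right)^{2} = \left(\frac{-4 + 3 \left(8 + 9\right)}{3 \left(-2 + 3 \cdot 4\right)} + 25\right)^{2} = \left(\frac{-4 + 3 \cdot 17}{3 \left(-2 + 12\right)} + 25\right)^{2} = \left(\frac{-4 + 51}{3 \cdot 10} + 25\right)^{2} = \left(\frac{1}{3} \cdot \frac{1}{10} \cdot 47 + 25\right)^{2} = \left(\frac{47}{30} + 25\right)^{2} = \left(\frac{797}{30}\right)^{2} = \frac{635209}{900}$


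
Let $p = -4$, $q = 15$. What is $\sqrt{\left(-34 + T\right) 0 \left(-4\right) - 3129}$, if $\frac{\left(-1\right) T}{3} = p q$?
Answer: $i \sqrt{3129} \approx 55.937 i$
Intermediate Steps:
$T = 180$ ($T = - 3 \left(\left(-4\right) 15\right) = \left(-3\right) \left(-60\right) = 180$)
$\sqrt{\left(-34 + T\right) 0 \left(-4\right) - 3129} = \sqrt{\left(-34 + 180\right) 0 \left(-4\right) - 3129} = \sqrt{146 \cdot 0 - 3129} = \sqrt{0 - 3129} = \sqrt{-3129} = i \sqrt{3129}$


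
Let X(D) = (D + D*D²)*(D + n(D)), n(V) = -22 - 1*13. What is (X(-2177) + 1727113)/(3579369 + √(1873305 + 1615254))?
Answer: 27229881539804951059/4270626316534 - 22822359086033*√3488559/12811878949602 ≈ 6.3728e+6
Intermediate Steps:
n(V) = -35 (n(V) = -22 - 13 = -35)
X(D) = (-35 + D)*(D + D³) (X(D) = (D + D*D²)*(D - 35) = (D + D³)*(-35 + D) = (-35 + D)*(D + D³))
(X(-2177) + 1727113)/(3579369 + √(1873305 + 1615254)) = (-2177*(-35 - 2177 + (-2177)³ - 35*(-2177)²) + 1727113)/(3579369 + √(1873305 + 1615254)) = (-2177*(-35 - 2177 - 10317519233 - 35*4739329) + 1727113)/(3579369 + √3488559) = (-2177*(-35 - 2177 - 10317519233 - 165876515) + 1727113)/(3579369 + √3488559) = (-2177*(-10483397960) + 1727113)/(3579369 + √3488559) = (22822357358920 + 1727113)/(3579369 + √3488559) = 22822359086033/(3579369 + √3488559)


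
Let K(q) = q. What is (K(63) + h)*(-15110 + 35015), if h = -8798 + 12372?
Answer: 72394485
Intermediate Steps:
h = 3574
(K(63) + h)*(-15110 + 35015) = (63 + 3574)*(-15110 + 35015) = 3637*19905 = 72394485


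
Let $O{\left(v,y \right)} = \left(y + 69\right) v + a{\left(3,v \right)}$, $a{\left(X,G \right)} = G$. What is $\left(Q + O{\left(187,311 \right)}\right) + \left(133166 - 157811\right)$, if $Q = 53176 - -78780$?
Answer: $178558$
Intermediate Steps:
$O{\left(v,y \right)} = v + v \left(69 + y\right)$ ($O{\left(v,y \right)} = \left(y + 69\right) v + v = \left(69 + y\right) v + v = v \left(69 + y\right) + v = v + v \left(69 + y\right)$)
$Q = 131956$ ($Q = 53176 + 78780 = 131956$)
$\left(Q + O{\left(187,311 \right)}\right) + \left(133166 - 157811\right) = \left(131956 + 187 \left(70 + 311\right)\right) + \left(133166 - 157811\right) = \left(131956 + 187 \cdot 381\right) - 24645 = \left(131956 + 71247\right) - 24645 = 203203 - 24645 = 178558$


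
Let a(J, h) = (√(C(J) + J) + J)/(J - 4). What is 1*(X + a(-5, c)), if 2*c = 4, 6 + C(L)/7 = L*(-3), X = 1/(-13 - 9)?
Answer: 101/198 - √58/9 ≈ -0.33610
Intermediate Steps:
X = -1/22 (X = 1/(-22) = -1/22 ≈ -0.045455)
C(L) = -42 - 21*L (C(L) = -42 + 7*(L*(-3)) = -42 + 7*(-3*L) = -42 - 21*L)
c = 2 (c = (½)*4 = 2)
a(J, h) = (J + √(-42 - 20*J))/(-4 + J) (a(J, h) = (√((-42 - 21*J) + J) + J)/(J - 4) = (√(-42 - 20*J) + J)/(-4 + J) = (J + √(-42 - 20*J))/(-4 + J))
1*(X + a(-5, c)) = 1*(-1/22 + (-5 + √(-42 - 20*(-5)))/(-4 - 5)) = 1*(-1/22 + (-5 + √(-42 + 100))/(-9)) = 1*(-1/22 - (-5 + √58)/9) = 1*(-1/22 + (5/9 - √58/9)) = 1*(101/198 - √58/9) = 101/198 - √58/9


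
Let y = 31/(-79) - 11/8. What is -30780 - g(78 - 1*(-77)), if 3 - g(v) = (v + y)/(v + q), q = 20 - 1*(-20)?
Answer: -1264533359/41080 ≈ -30782.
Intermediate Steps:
q = 40 (q = 20 + 20 = 40)
y = -1117/632 (y = 31*(-1/79) - 11*1/8 = -31/79 - 11/8 = -1117/632 ≈ -1.7674)
g(v) = 3 - (-1117/632 + v)/(40 + v) (g(v) = 3 - (v - 1117/632)/(v + 40) = 3 - (-1117/632 + v)/(40 + v))
-30780 - g(78 - 1*(-77)) = -30780 - (76957 + 1264*(78 - 1*(-77)))/(632*(40 + (78 - 1*(-77)))) = -30780 - (76957 + 1264*(78 + 77))/(632*(40 + (78 + 77))) = -30780 - (76957 + 1264*155)/(632*(40 + 155)) = -30780 - (76957 + 195920)/(632*195) = -30780 - 272877/(632*195) = -30780 - 1*90959/41080 = -30780 - 90959/41080 = -1264533359/41080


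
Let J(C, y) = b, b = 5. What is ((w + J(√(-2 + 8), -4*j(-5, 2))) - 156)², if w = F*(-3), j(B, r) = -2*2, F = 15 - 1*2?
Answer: 36100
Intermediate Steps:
F = 13 (F = 15 - 2 = 13)
j(B, r) = -4
J(C, y) = 5
w = -39 (w = 13*(-3) = -39)
((w + J(√(-2 + 8), -4*j(-5, 2))) - 156)² = ((-39 + 5) - 156)² = (-34 - 156)² = (-190)² = 36100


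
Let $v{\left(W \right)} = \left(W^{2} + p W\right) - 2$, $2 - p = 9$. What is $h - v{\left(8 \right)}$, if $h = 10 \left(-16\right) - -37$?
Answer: $-129$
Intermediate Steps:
$p = -7$ ($p = 2 - 9 = -7$)
$v{\left(W \right)} = -2 + W^{2} - 7 W$ ($v{\left(W \right)} = \left(W^{2} - 7 W\right) - 2 = -2 + W^{2} - 7 W$)
$h = -123$ ($h = -160 + 37 = -123$)
$h - v{\left(8 \right)} = -123 - \left(-2 + 8^{2} - 56\right) = -123 - \left(-2 + 64 - 56\right) = -123 - 6 = -129$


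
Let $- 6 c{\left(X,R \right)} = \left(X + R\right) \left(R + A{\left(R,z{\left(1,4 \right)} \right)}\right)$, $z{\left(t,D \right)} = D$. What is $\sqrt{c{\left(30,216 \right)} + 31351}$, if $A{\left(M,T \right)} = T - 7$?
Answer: $\sqrt{22618} \approx 150.39$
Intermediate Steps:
$A{\left(M,T \right)} = -7 + T$
$c{\left(X,R \right)} = - \frac{\left(-3 + R\right) \left(R + X\right)}{6}$ ($c{\left(X,R \right)} = - \frac{\left(X + R\right) \left(R + \left(-7 + 4\right)\right)}{6} = - \frac{\left(R + X\right) \left(R - 3\right)}{6} = - \frac{\left(R + X\right) \left(-3 + R\right)}{6} = - \frac{\left(-3 + R\right) \left(R + X\right)}{6}$)
$\sqrt{c{\left(30,216 \right)} + 31351} = \sqrt{\left(\frac{1}{2} \cdot 216 + \frac{1}{2} \cdot 30 - \frac{216^{2}}{6} - 36 \cdot 30\right) + 31351} = \sqrt{\left(108 + 15 - 7776 - 1080\right) + 31351} = \sqrt{-8733 + 31351} = \sqrt{22618}$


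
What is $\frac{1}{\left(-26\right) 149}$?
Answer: $- \frac{1}{3874} \approx -0.00025813$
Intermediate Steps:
$\frac{1}{\left(-26\right) 149} = \frac{1}{-3874} = - \frac{1}{3874}$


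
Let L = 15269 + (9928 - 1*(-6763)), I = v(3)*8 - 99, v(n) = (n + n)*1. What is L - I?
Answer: 32011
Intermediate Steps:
v(n) = 2*n (v(n) = (2*n)*1 = 2*n)
I = -51 (I = (2*3)*8 - 99 = 6*8 - 99 = 48 - 99 = -51)
L = 31960 (L = 15269 + (9928 + 6763) = 15269 + 16691 = 31960)
L - I = 31960 - 1*(-51) = 31960 + 51 = 32011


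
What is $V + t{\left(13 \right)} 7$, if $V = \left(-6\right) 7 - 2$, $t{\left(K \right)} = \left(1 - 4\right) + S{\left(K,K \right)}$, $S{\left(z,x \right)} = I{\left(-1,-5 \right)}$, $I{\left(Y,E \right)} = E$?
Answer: $-100$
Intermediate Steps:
$S{\left(z,x \right)} = -5$
$t{\left(K \right)} = -8$ ($t{\left(K \right)} = \left(1 - 4\right) - 5 = -3 - 5 = -8$)
$V = -44$ ($V = -42 - 2 = -44$)
$V + t{\left(13 \right)} 7 = -44 - 56 = -100$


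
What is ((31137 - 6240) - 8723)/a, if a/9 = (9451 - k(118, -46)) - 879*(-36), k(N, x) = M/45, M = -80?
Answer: 16174/369871 ≈ 0.043729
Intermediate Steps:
k(N, x) = -16/9 (k(N, x) = -80/45 = -80*1/45 = -16/9)
a = 369871 (a = 9*((9451 - 1*(-16/9)) - 879*(-36)) = 9*((9451 + 16/9) + 31644) = 9*(85075/9 + 31644) = 9*(369871/9) = 369871)
((31137 - 6240) - 8723)/a = ((31137 - 6240) - 8723)/369871 = (24897 - 8723)*(1/369871) = 16174*(1/369871) = 16174/369871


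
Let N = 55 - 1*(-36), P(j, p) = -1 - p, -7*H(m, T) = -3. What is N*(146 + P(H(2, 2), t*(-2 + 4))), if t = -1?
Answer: 13377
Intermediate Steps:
H(m, T) = 3/7 (H(m, T) = -⅐*(-3) = 3/7)
N = 91 (N = 55 + 36 = 91)
N*(146 + P(H(2, 2), t*(-2 + 4))) = 91*(146 + (-1 - (-1)*(-2 + 4))) = 91*(146 + (-1 - (-1)*2)) = 91*(146 + (-1 - 1*(-2))) = 91*(146 + (-1 + 2)) = 91*(146 + 1) = 91*147 = 13377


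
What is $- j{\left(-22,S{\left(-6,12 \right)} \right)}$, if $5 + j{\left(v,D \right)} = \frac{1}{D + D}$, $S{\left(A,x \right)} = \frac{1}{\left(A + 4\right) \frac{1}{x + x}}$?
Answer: $\frac{121}{24} \approx 5.0417$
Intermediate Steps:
$S{\left(A,x \right)} = \frac{2 x}{4 + A}$ ($S{\left(A,x \right)} = \frac{1}{\left(4 + A\right) \frac{1}{2 x}} = \frac{1}{\frac{1}{2} \frac{1}{x} \left(4 + A\right)} = \frac{2 x}{4 + A}$)
$j{\left(v,D \right)} = -5 + \frac{1}{2 D}$ ($j{\left(v,D \right)} = -5 + \frac{1}{D + D} = -5 + \frac{1}{2 D}$)
$- j{\left(-22,S{\left(-6,12 \right)} \right)} = - (-5 + \frac{1}{2 \cdot 2 \cdot 12 \frac{1}{4 - 6}}) = - (-5 + \frac{1}{2 \cdot 2 \cdot 12 \frac{1}{-2}}) = - (-5 + \frac{1}{2 \cdot 2 \cdot 12 \left(- \frac{1}{2}\right)}) = - (-5 + \frac{1}{2 \left(-12\right)}) = - (-5 + \frac{1}{2} \left(- \frac{1}{12}\right)) = - (-5 - \frac{1}{24}) = \left(-1\right) \left(- \frac{121}{24}\right) = \frac{121}{24}$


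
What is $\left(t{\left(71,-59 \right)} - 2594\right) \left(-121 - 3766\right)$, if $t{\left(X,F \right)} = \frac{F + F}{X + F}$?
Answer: $\frac{60726601}{6} \approx 1.0121 \cdot 10^{7}$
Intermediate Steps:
$t{\left(X,F \right)} = \frac{2 F}{F + X}$
$\left(t{\left(71,-59 \right)} - 2594\right) \left(-121 - 3766\right) = \left(2 \left(-59\right) \frac{1}{-59 + 71} - 2594\right) \left(-121 - 3766\right) = \left(2 \left(-59\right) \frac{1}{12} - 2594\right) \left(-3887\right) = \left(- \frac{59}{6} - 2594\right) \left(-3887\right) = \left(- \frac{15623}{6}\right) \left(-3887\right) = \frac{60726601}{6}$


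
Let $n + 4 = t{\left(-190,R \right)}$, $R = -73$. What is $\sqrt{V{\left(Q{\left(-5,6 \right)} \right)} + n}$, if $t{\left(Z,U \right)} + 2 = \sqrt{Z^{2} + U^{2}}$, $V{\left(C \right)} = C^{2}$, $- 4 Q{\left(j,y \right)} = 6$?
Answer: $\frac{\sqrt{-15 + 4 \sqrt{41429}}}{2} \approx 14.135$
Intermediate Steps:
$Q{\left(j,y \right)} = - \frac{3}{2}$ ($Q{\left(j,y \right)} = \left(- \frac{1}{4}\right) 6 = - \frac{3}{2}$)
$t{\left(Z,U \right)} = -2 + \sqrt{U^{2} + Z^{2}}$ ($t{\left(Z,U \right)} = -2 + \sqrt{Z^{2} + U^{2}} = -2 + \sqrt{U^{2} + Z^{2}}$)
$n = -6 + \sqrt{41429}$ ($n = -4 - \left(2 - \sqrt{\left(-73\right)^{2} + \left(-190\right)^{2}}\right) = -4 - \left(2 - \sqrt{5329 + 36100}\right) = -4 - \left(2 - \sqrt{41429}\right) = -6 + \sqrt{41429} \approx 197.54$)
$\sqrt{V{\left(Q{\left(-5,6 \right)} \right)} + n} = \sqrt{\left(- \frac{3}{2}\right)^{2} - \left(6 - \sqrt{41429}\right)} = \sqrt{\frac{9}{4} - \left(6 - \sqrt{41429}\right)} = \sqrt{- \frac{15}{4} + \sqrt{41429}}$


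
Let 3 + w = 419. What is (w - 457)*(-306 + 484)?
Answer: -7298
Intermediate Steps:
w = 416 (w = -3 + 419 = 416)
(w - 457)*(-306 + 484) = (416 - 457)*(-306 + 484) = -41*178 = -7298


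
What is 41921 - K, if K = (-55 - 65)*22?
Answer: 44561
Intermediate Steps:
K = -2640 (K = -120*22 = -2640)
41921 - K = 41921 - 1*(-2640) = 41921 + 2640 = 44561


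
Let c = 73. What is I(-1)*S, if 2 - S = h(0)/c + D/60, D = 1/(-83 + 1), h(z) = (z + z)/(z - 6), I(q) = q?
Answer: -9841/4920 ≈ -2.0002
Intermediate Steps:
h(z) = 2*z/(-6 + z) (h(z) = (2*z)/(-6 + z) = 2*z/(-6 + z))
D = -1/82 (D = 1/(-82) = -1/82 ≈ -0.012195)
S = 9841/4920 (S = 2 - ((2*0/(-6 + 0))/73 - 1/82/60) = 2 - ((2*0/(-6))*(1/73) - 1/82*1/60) = 2 - ((2*0*(-⅙))*(1/73) - 1/4920) = 2 - (0*(1/73) - 1/4920) = 2 - (0 - 1/4920) = 2 - 1*(-1/4920) = 2 + 1/4920 = 9841/4920 ≈ 2.0002)
I(-1)*S = -1*9841/4920 = -9841/4920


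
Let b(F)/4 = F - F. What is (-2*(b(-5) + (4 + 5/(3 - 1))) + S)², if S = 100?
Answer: 7569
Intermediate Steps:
b(F) = 0 (b(F) = 4*(F - F) = 4*0 = 0)
(-2*(b(-5) + (4 + 5/(3 - 1))) + S)² = (-2*(0 + (4 + 5/(3 - 1))) + 100)² = (-2*(0 + (4 + 5/2)) + 100)² = (-2*(0 + 13/2) + 100)² = (-2*13/2 + 100)² = (-13 + 100)² = 87² = 7569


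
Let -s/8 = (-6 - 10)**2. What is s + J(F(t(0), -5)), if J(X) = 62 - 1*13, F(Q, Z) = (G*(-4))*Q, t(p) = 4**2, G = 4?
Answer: -1999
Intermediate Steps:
t(p) = 16
F(Q, Z) = -16*Q (F(Q, Z) = (4*(-4))*Q = -16*Q)
J(X) = 49 (J(X) = 62 - 13 = 49)
s = -2048 (s = -8*(-6 - 10)**2 = -8*(-16)**2 = -8*256 = -2048)
s + J(F(t(0), -5)) = -2048 + 49 = -1999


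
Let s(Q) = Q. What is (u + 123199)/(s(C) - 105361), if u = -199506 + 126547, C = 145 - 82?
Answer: -25120/52649 ≈ -0.47712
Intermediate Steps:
C = 63
u = -72959
(u + 123199)/(s(C) - 105361) = (-72959 + 123199)/(63 - 105361) = 50240/(-105298) = 50240*(-1/105298) = -25120/52649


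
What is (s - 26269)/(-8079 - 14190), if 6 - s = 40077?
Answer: 66340/22269 ≈ 2.9790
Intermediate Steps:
s = -40071 (s = 6 - 1*40077 = 6 - 40077 = -40071)
(s - 26269)/(-8079 - 14190) = (-40071 - 26269)/(-8079 - 14190) = -66340/(-22269) = -66340*(-1/22269) = 66340/22269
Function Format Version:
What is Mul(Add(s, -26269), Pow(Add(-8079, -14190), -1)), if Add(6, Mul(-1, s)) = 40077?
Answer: Rational(66340, 22269) ≈ 2.9790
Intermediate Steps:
s = -40071 (s = Add(6, Mul(-1, 40077)) = Add(6, -40077) = -40071)
Mul(Add(s, -26269), Pow(Add(-8079, -14190), -1)) = Mul(Add(-40071, -26269), Pow(Add(-8079, -14190), -1)) = Mul(-66340, Pow(-22269, -1)) = Mul(-66340, Rational(-1, 22269)) = Rational(66340, 22269)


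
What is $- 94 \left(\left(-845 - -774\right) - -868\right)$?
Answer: $-74918$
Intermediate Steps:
$- 94 \left(\left(-845 - -774\right) - -868\right) = - 94 \left(\left(-845 + 774\right) + 868\right) = - 94 \left(-71 + 868\right) = \left(-94\right) 797 = -74918$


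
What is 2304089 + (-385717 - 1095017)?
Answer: 823355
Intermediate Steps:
2304089 + (-385717 - 1095017) = 2304089 - 1480734 = 823355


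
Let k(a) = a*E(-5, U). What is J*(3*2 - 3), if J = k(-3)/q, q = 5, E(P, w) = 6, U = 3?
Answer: -54/5 ≈ -10.800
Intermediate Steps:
k(a) = 6*a (k(a) = a*6 = 6*a)
J = -18/5 (J = (6*(-3))/5 = -18*⅕ = -18/5 ≈ -3.6000)
J*(3*2 - 3) = -18*(3*2 - 3)/5 = -18*(6 - 3)/5 = -18/5*3 = -54/5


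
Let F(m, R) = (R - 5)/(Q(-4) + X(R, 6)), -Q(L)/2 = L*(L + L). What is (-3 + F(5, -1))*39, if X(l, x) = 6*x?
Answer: -1521/14 ≈ -108.64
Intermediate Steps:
Q(L) = -4*L² (Q(L) = -2*L*(L + L) = -2*L*2*L = -4*L²)
F(m, R) = 5/28 - R/28 (F(m, R) = (R - 5)/(-4*(-4)² + 6*6) = (-5 + R)/(-4*16 + 36) = (-5 + R)/(-64 + 36) = (-5 + R)/(-28) = (-5 + R)*(-1/28) = 5/28 - R/28)
(-3 + F(5, -1))*39 = (-3 + (5/28 - 1/28*(-1)))*39 = (-3 + (5/28 + 1/28))*39 = (-3 + 3/14)*39 = -39/14*39 = -1521/14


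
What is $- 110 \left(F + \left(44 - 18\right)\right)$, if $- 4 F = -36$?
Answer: $-3850$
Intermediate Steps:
$F = 9$ ($F = \left(- \frac{1}{4}\right) \left(-36\right) = 9$)
$- 110 \left(F + \left(44 - 18\right)\right) = - 110 \left(9 + \left(44 - 18\right)\right) = - 110 \left(9 + 26\right) = \left(-110\right) 35 = -3850$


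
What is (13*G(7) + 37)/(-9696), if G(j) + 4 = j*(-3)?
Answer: 3/101 ≈ 0.029703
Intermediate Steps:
G(j) = -4 - 3*j (G(j) = -4 + j*(-3) = -4 - 3*j)
(13*G(7) + 37)/(-9696) = (13*(-4 - 3*7) + 37)/(-9696) = (13*(-4 - 21) + 37)*(-1/9696) = (13*(-25) + 37)*(-1/9696) = (-325 + 37)*(-1/9696) = -288*(-1/9696) = 3/101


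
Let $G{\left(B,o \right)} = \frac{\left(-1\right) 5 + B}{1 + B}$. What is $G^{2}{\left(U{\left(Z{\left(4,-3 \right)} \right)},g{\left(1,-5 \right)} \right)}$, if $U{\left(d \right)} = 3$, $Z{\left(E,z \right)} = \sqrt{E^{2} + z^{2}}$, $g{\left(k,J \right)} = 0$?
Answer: $\frac{1}{4} \approx 0.25$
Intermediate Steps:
$G{\left(B,o \right)} = \frac{-5 + B}{1 + B}$
$G^{2}{\left(U{\left(Z{\left(4,-3 \right)} \right)},g{\left(1,-5 \right)} \right)} = \left(\frac{-5 + 3}{1 + 3}\right)^{2} = \left(\frac{1}{4} \left(-2\right)\right)^{2} = \left(- \frac{1}{2}\right)^{2} = \frac{1}{4}$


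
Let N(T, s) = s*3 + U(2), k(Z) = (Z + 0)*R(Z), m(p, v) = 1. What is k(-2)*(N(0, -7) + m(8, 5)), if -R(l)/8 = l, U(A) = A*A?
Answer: 512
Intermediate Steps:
U(A) = A²
R(l) = -8*l
k(Z) = -8*Z² (k(Z) = (Z + 0)*(-8*Z) = Z*(-8*Z) = -8*Z²)
N(T, s) = 4 + 3*s (N(T, s) = s*3 + 2² = 3*s + 4 = 4 + 3*s)
k(-2)*(N(0, -7) + m(8, 5)) = (-8*(-2)²)*((4 + 3*(-7)) + 1) = (-8*4)*((4 - 21) + 1) = -32*(-17 + 1) = -32*(-16) = 512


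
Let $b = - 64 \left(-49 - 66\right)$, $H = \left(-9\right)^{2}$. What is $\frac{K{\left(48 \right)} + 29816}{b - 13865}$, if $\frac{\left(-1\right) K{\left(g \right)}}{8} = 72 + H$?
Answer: $- \frac{28592}{6505} \approx -4.3954$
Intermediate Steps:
$H = 81$
$b = 7360$ ($b = \left(-64\right) \left(-115\right) = 7360$)
$K{\left(g \right)} = -1224$ ($K{\left(g \right)} = - 8 \left(72 + 81\right) = \left(-8\right) 153 = -1224$)
$\frac{K{\left(48 \right)} + 29816}{b - 13865} = \frac{-1224 + 29816}{7360 - 13865} = \frac{28592}{-6505} = 28592 \left(- \frac{1}{6505}\right) = - \frac{28592}{6505}$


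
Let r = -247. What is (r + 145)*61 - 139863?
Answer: -146085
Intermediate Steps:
(r + 145)*61 - 139863 = (-247 + 145)*61 - 139863 = -102*61 - 139863 = -6222 - 139863 = -146085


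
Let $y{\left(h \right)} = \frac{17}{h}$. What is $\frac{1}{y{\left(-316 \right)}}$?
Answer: $- \frac{316}{17} \approx -18.588$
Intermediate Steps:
$\frac{1}{y{\left(-316 \right)}} = \frac{1}{17 \frac{1}{-316}} = \frac{1}{17 \left(- \frac{1}{316}\right)} = \frac{1}{- \frac{17}{316}} = - \frac{316}{17}$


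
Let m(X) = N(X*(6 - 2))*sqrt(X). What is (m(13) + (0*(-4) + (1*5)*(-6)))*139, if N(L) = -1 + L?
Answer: -4170 + 7089*sqrt(13) ≈ 21390.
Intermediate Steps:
m(X) = sqrt(X)*(-1 + 4*X) (m(X) = (-1 + X*(6 - 2))*sqrt(X) = (-1 + X*4)*sqrt(X) = (-1 + 4*X)*sqrt(X) = sqrt(X)*(-1 + 4*X))
(m(13) + (0*(-4) + (1*5)*(-6)))*139 = (sqrt(13)*(-1 + 4*13) + (0*(-4) + (1*5)*(-6)))*139 = (sqrt(13)*(-1 + 52) + (0 + 5*(-6)))*139 = (sqrt(13)*51 + (0 - 30))*139 = (51*sqrt(13) - 30)*139 = (-30 + 51*sqrt(13))*139 = -4170 + 7089*sqrt(13)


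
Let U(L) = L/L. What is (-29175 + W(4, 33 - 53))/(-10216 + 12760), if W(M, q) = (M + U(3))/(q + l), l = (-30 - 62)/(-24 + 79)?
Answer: -34776875/3032448 ≈ -11.468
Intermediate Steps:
U(L) = 1
l = -92/55 ≈ -1.6727
W(M, q) = (1 + M)/(-92/55 + q) (W(M, q) = (M + 1)/(q - 92/55) = (1 + M)/(-92/55 + q))
(-29175 + W(4, 33 - 53))/(-10216 + 12760) = (-29175 + 55*(1 + 4)/(-92 + 55*(33 - 53)))/(-10216 + 12760) = (-29175 + 55*5/(-92 + 55*(-20)))/2544 = (-29175 + 55*5/(-92 - 1100))*(1/2544) = (-29175 + 55*5/(-1192))*(1/2544) = (-29175 + 55*(-1/1192)*5)*(1/2544) = (-29175 - 275/1192)*(1/2544) = -34776875/1192*1/2544 = -34776875/3032448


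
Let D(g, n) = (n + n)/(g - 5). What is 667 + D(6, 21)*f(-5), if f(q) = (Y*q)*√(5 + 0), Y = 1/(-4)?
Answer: 667 + 105*√5/2 ≈ 784.39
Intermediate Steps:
Y = -¼ ≈ -0.25000
f(q) = -q*√5/4 (f(q) = (-q/4)*√(5 + 0) = (-q/4)*√5 = -q*√5/4)
D(g, n) = 2*n/(-5 + g) (D(g, n) = (2*n)/(-5 + g) = 2*n/(-5 + g))
667 + D(6, 21)*f(-5) = 667 + (2*21/(-5 + 6))*(-¼*(-5)*√5) = 667 + (2*21/1)*(5*√5/4) = 667 + (2*21*1)*(5*√5/4) = 667 + 42*(5*√5/4) = 667 + 105*√5/2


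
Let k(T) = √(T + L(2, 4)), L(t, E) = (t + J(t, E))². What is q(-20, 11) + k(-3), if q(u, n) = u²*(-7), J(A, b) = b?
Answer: -2800 + √33 ≈ -2794.3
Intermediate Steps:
L(t, E) = (E + t)² (L(t, E) = (t + E)² = (E + t)²)
q(u, n) = -7*u²
k(T) = √(36 + T) (k(T) = √(T + (4 + 2)²) = √(T + 6²) = √(T + 36) = √(36 + T))
q(-20, 11) + k(-3) = -7*(-20)² + √(36 - 3) = -7*400 + √33 = -2800 + √33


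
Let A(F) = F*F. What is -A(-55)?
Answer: -3025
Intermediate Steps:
A(F) = F²
-A(-55) = -1*(-55)² = -1*3025 = -3025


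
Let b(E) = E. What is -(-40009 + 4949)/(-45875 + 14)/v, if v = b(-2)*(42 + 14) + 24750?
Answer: -17530/564961659 ≈ -3.1029e-5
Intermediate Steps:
v = 24638 (v = -2*(42 + 14) + 24750 = -2*56 + 24750 = -112 + 24750 = 24638)
-(-40009 + 4949)/(-45875 + 14)/v = -(-40009 + 4949)/(-45875 + 14)/24638 = -(-35060/(-45861))/24638 = -(-35060*(-1/45861))/24638 = -35060/(45861*24638) = -1*17530/564961659 = -17530/564961659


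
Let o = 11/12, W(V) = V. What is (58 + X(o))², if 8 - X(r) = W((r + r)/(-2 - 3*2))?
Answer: 10106041/2304 ≈ 4386.3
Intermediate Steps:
o = 11/12 (o = 11*(1/12) = 11/12 ≈ 0.91667)
X(r) = 8 + r/4 (X(r) = 8 - (r + r)/(-2 - 3*2) = 8 - 2*r/(-2 - 6) = 8 - 2*r/(-8) = 8 - 2*r*(-1)/8 = 8 - (-1)*r/4 = 8 + r/4)
(58 + X(o))² = (58 + (8 + (¼)*(11/12)))² = (58 + (8 + 11/48))² = (58 + 395/48)² = (3179/48)² = 10106041/2304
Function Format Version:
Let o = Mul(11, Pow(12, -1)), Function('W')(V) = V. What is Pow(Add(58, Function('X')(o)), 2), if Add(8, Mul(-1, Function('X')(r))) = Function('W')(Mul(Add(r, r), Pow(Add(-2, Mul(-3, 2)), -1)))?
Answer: Rational(10106041, 2304) ≈ 4386.3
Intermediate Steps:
o = Rational(11, 12) (o = Mul(11, Rational(1, 12)) = Rational(11, 12) ≈ 0.91667)
Function('X')(r) = Add(8, Mul(Rational(1, 4), r)) (Function('X')(r) = Add(8, Mul(-1, Mul(Add(r, r), Pow(Add(-2, Mul(-3, 2)), -1)))) = Add(8, Mul(-1, Mul(Mul(2, r), Pow(Add(-2, -6), -1)))) = Add(8, Mul(-1, Mul(Mul(2, r), Pow(-8, -1)))) = Add(8, Mul(-1, Mul(Mul(2, r), Rational(-1, 8)))) = Add(8, Mul(-1, Mul(Rational(-1, 4), r))) = Add(8, Mul(Rational(1, 4), r)))
Pow(Add(58, Function('X')(o)), 2) = Pow(Add(58, Add(8, Mul(Rational(1, 4), Rational(11, 12)))), 2) = Pow(Add(58, Add(8, Rational(11, 48))), 2) = Pow(Add(58, Rational(395, 48)), 2) = Pow(Rational(3179, 48), 2) = Rational(10106041, 2304)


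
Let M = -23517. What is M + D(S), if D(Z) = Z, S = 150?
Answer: -23367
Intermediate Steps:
M + D(S) = -23517 + 150 = -23367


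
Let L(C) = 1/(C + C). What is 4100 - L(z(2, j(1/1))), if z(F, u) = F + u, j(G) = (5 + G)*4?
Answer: 213199/52 ≈ 4100.0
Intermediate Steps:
j(G) = 20 + 4*G
L(C) = 1/(2*C)
4100 - L(z(2, j(1/1))) = 4100 - 1/(2*(2 + (20 + 4/1))) = 4100 - 1/(2*(2 + (20 + 4*1))) = 4100 - 1/(2*(2 + (20 + 4))) = 4100 - 1/(2*(2 + 24)) = 4100 - 1/(2*26) = 4100 - 1*1/52 = 4100 - 1/52 = 213199/52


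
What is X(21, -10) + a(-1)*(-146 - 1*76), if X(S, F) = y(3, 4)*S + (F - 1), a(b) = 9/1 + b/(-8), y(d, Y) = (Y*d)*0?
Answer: -8147/4 ≈ -2036.8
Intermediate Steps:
y(d, Y) = 0
a(b) = 9 - b/8 (a(b) = 9*1 + b*(-1/8) = 9 - b/8)
X(S, F) = -1 + F (X(S, F) = 0*S + (F - 1) = 0 + (-1 + F) = -1 + F)
X(21, -10) + a(-1)*(-146 - 1*76) = (-1 - 10) + (9 - 1/8*(-1))*(-146 - 1*76) = -11 + (9 + 1/8)*(-146 - 76) = -11 + (73/8)*(-222) = -11 - 8103/4 = -8147/4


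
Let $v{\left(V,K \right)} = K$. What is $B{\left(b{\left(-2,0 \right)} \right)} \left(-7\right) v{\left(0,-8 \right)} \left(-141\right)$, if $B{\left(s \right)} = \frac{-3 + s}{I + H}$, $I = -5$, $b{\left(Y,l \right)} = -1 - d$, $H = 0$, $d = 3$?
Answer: $- \frac{55272}{5} \approx -11054.0$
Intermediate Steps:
$b{\left(Y,l \right)} = -4$ ($b{\left(Y,l \right)} = -1 - 3 = -4$)
$B{\left(s \right)} = \frac{3}{5} - \frac{s}{5}$ ($B{\left(s \right)} = \frac{-3 + s}{-5 + 0} = \frac{-3 + s}{-5} = \left(-3 + s\right) \left(- \frac{1}{5}\right) = \frac{3}{5} - \frac{s}{5}$)
$B{\left(b{\left(-2,0 \right)} \right)} \left(-7\right) v{\left(0,-8 \right)} \left(-141\right) = \left(\frac{3}{5} - - \frac{4}{5}\right) \left(-7\right) \left(-8\right) \left(-141\right) = \left(\frac{3}{5} + \frac{4}{5}\right) \left(-7\right) \left(-8\right) \left(-141\right) = \frac{7}{5} \left(-7\right) \left(-8\right) \left(-141\right) = \left(- \frac{49}{5}\right) \left(-8\right) \left(-141\right) = \frac{392}{5} \left(-141\right) = - \frac{55272}{5}$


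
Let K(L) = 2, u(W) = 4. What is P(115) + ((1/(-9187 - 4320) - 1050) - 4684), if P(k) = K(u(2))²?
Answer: -77395111/13507 ≈ -5730.0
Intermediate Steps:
P(k) = 4 (P(k) = 2² = 4)
P(115) + ((1/(-9187 - 4320) - 1050) - 4684) = 4 + ((1/(-9187 - 4320) - 1050) - 4684) = 4 + ((1/(-13507) - 1050) - 4684) = 4 + ((-1/13507 - 1050) - 4684) = 4 + (-14182351/13507 - 4684) = 4 - 77449139/13507 = -77395111/13507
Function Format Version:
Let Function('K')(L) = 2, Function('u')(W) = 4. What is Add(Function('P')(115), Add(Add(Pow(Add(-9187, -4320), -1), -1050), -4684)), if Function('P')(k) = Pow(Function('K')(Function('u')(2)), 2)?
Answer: Rational(-77395111, 13507) ≈ -5730.0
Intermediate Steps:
Function('P')(k) = 4 (Function('P')(k) = Pow(2, 2) = 4)
Add(Function('P')(115), Add(Add(Pow(Add(-9187, -4320), -1), -1050), -4684)) = Add(4, Add(Add(Pow(Add(-9187, -4320), -1), -1050), -4684)) = Add(4, Add(Add(Pow(-13507, -1), -1050), -4684)) = Add(4, Add(Add(Rational(-1, 13507), -1050), -4684)) = Add(4, Add(Rational(-14182351, 13507), -4684)) = Add(4, Rational(-77449139, 13507)) = Rational(-77395111, 13507)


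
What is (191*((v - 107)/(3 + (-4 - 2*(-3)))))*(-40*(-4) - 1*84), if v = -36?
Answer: -2075788/5 ≈ -4.1516e+5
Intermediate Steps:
(191*((v - 107)/(3 + (-4 - 2*(-3)))))*(-40*(-4) - 1*84) = (191*((-36 - 107)/(3 + (-4 - 2*(-3)))))*(-40*(-4) - 1*84) = (191*(-143/(3 + (-4 + 6))))*(160 - 84) = (191*(-143/(3 + 2)))*76 = (191*(-143/5))*76 = -27313/5*76 = -2075788/5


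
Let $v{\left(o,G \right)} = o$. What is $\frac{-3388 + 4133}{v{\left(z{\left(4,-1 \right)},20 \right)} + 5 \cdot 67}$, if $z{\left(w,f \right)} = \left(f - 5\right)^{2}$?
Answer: $\frac{745}{371} \approx 2.0081$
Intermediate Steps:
$z{\left(w,f \right)} = \left(-5 + f\right)^{2}$
$\frac{-3388 + 4133}{v{\left(z{\left(4,-1 \right)},20 \right)} + 5 \cdot 67} = \frac{-3388 + 4133}{\left(-5 - 1\right)^{2} + 5 \cdot 67} = \frac{745}{\left(-6\right)^{2} + 335} = \frac{745}{36 + 335} = \frac{745}{371}$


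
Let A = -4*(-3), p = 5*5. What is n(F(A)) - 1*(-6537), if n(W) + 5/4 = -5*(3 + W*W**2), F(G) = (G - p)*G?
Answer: 75954403/4 ≈ 1.8989e+7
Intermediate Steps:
p = 25
A = 12 (A = -1*(-12) = 12)
F(G) = G*(-25 + G) (F(G) = (G - 1*25)*G = (G - 25)*G = (-25 + G)*G = G*(-25 + G))
n(W) = -65/4 - 5*W**3 (n(W) = -5/4 - 5*(3 + W*W**2) = -5/4 - 5*(3 + W**3) = -5/4 + (-15 - 5*W**3) = -65/4 - 5*W**3)
n(F(A)) - 1*(-6537) = (-65/4 - 5*1728*(-25 + 12)**3) - 1*(-6537) = (-65/4 - 5*(12*(-13))**3) + 6537 = (-65/4 - 5*(-156)**3) + 6537 = (-65/4 - 5*(-3796416)) + 6537 = (-65/4 + 18982080) + 6537 = 75928255/4 + 6537 = 75954403/4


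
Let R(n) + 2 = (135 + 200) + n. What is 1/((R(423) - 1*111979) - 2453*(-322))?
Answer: 1/678643 ≈ 1.4735e-6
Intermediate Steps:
R(n) = 333 + n (R(n) = -2 + ((135 + 200) + n) = -2 + (335 + n) = 333 + n)
1/((R(423) - 1*111979) - 2453*(-322)) = 1/(((333 + 423) - 1*111979) - 2453*(-322)) = 1/((756 - 111979) + 789866) = 1/(-111223 + 789866) = 1/678643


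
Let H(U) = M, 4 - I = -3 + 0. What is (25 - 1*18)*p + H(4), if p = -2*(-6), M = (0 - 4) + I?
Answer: 87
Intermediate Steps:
I = 7 (I = 4 - (-3 + 0) = 4 - 1*(-3) = 4 + 3 = 7)
M = 3 (M = (0 - 4) + 7 = -4 + 7 = 3)
p = 12
H(U) = 3
(25 - 1*18)*p + H(4) = (25 - 1*18)*12 + 3 = (25 - 18)*12 + 3 = 7*12 + 3 = 84 + 3 = 87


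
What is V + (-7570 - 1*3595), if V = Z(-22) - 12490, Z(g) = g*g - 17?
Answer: -23188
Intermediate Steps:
Z(g) = -17 + g² (Z(g) = g² - 17 = -17 + g²)
V = -12023 (V = (-17 + (-22)²) - 12490 = (-17 + 484) - 12490 = 467 - 12490 = -12023)
V + (-7570 - 1*3595) = -12023 + (-7570 - 1*3595) = -12023 + (-7570 - 3595) = -12023 - 11165 = -23188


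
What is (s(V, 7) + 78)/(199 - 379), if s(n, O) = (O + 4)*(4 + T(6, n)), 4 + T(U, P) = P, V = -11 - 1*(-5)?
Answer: -1/15 ≈ -0.066667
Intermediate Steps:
V = -6 (V = -11 + 5 = -6)
T(U, P) = -4 + P
s(n, O) = n*(4 + O) (s(n, O) = (O + 4)*(4 + (-4 + n)) = (4 + O)*n = n*(4 + O))
(s(V, 7) + 78)/(199 - 379) = (-6*(4 + 7) + 78)/(199 - 379) = (-6*11 + 78)/(-180) = (-66 + 78)*(-1/180) = 12*(-1/180) = -1/15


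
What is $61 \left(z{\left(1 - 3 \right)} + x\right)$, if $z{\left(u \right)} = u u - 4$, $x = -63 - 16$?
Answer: $-4819$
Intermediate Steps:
$x = -79$
$z{\left(u \right)} = -4 + u^{2}$ ($z{\left(u \right)} = u^{2} - 4 = -4 + u^{2}$)
$61 \left(z{\left(1 - 3 \right)} + x\right) = 61 \left(\left(-4 + \left(1 - 3\right)^{2}\right) - 79\right) = 61 \left(\left(-4 + \left(-2\right)^{2}\right) - 79\right) = 61 \left(\left(-4 + 4\right) - 79\right) = 61 \left(0 - 79\right) = 61 \left(-79\right) = -4819$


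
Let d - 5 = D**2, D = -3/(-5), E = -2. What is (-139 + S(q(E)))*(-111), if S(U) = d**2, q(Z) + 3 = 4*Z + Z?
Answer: 7650009/625 ≈ 12240.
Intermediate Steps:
q(Z) = -3 + 5*Z (q(Z) = -3 + (4*Z + Z) = -3 + 5*Z)
D = 3/5 (D = -3*(-1/5) = 3/5 ≈ 0.60000)
d = 134/25 (d = 5 + (3/5)**2 = 5 + 9/25 = 134/25 ≈ 5.3600)
S(U) = 17956/625 (S(U) = (134/25)**2 = 17956/625)
(-139 + S(q(E)))*(-111) = (-139 + 17956/625)*(-111) = -68919/625*(-111) = 7650009/625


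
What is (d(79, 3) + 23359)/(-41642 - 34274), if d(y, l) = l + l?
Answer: -23365/75916 ≈ -0.30777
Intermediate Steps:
d(y, l) = 2*l
(d(79, 3) + 23359)/(-41642 - 34274) = (2*3 + 23359)/(-41642 - 34274) = (6 + 23359)/(-75916) = 23365*(-1/75916) = -23365/75916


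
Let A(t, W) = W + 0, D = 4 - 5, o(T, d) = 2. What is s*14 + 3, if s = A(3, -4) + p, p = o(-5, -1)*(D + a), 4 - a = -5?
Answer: 171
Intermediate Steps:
a = 9 (a = 4 - 1*(-5) = 4 + 5 = 9)
D = -1
A(t, W) = W
p = 16 (p = 2*(-1 + 9) = 2*8 = 16)
s = 12 (s = -4 + 16 = 12)
s*14 + 3 = 12*14 + 3 = 168 + 3 = 171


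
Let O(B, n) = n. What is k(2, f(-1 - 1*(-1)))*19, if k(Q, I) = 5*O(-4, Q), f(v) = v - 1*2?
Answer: 190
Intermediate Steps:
f(v) = -2 + v (f(v) = v - 2 = -2 + v)
k(Q, I) = 5*Q
k(2, f(-1 - 1*(-1)))*19 = (5*2)*19 = 10*19 = 190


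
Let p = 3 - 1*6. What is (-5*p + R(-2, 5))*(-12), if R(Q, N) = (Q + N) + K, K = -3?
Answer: -180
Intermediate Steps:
p = -3 (p = 3 - 6 = -3)
R(Q, N) = -3 + N + Q (R(Q, N) = (Q + N) - 3 = (N + Q) - 3 = -3 + N + Q)
(-5*p + R(-2, 5))*(-12) = (-5*(-3) + (-3 + 5 - 2))*(-12) = (15 + 0)*(-12) = 15*(-12) = -180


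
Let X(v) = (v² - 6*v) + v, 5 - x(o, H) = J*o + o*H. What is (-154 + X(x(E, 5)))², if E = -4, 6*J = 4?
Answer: 18130564/81 ≈ 2.2383e+5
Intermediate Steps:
J = ⅔ (J = (⅙)*4 = ⅔ ≈ 0.66667)
x(o, H) = 5 - 2*o/3 - H*o (x(o, H) = 5 - (2*o/3 + o*H) = 5 - (2*o/3 + H*o) = 5 + (-2*o/3 - H*o) = 5 - 2*o/3 - H*o)
X(v) = v² - 5*v
(-154 + X(x(E, 5)))² = (-154 + (5 - ⅔*(-4) - 1*5*(-4))*(-5 + (5 - ⅔*(-4) - 1*5*(-4))))² = (-154 + (5 + 8/3 + 20)*(-5 + (5 + 8/3 + 20)))² = (-154 + 83*(-5 + 83/3)/3)² = (-154 + (83/3)*(68/3))² = (-154 + 5644/9)² = (4258/9)² = 18130564/81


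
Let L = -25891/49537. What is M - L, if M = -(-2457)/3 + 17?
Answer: 41438823/49537 ≈ 836.52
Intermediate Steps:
L = -25891/49537 (L = -25891*1/49537 = -25891/49537 ≈ -0.52266)
M = 836 (M = -(-2457)/3 + 17 = -27*(-91/3) + 17 = 819 + 17 = 836)
M - L = 836 - 1*(-25891/49537) = 836 + 25891/49537 = 41438823/49537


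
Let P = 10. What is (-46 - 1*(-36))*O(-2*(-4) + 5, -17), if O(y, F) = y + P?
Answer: -230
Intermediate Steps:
O(y, F) = 10 + y (O(y, F) = y + 10 = 10 + y)
(-46 - 1*(-36))*O(-2*(-4) + 5, -17) = (-46 - 1*(-36))*(10 + (-2*(-4) + 5)) = (-46 + 36)*(10 + (8 + 5)) = -10*(10 + 13) = -10*23 = -230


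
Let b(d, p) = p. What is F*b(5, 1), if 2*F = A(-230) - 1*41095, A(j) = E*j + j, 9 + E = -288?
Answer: 26985/2 ≈ 13493.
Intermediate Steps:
E = -297 (E = -9 - 288 = -297)
A(j) = -296*j (A(j) = -297*j + j = -296*j)
F = 26985/2 (F = (-296*(-230) - 1*41095)/2 = (68080 - 41095)/2 = (½)*26985 = 26985/2 ≈ 13493.)
F*b(5, 1) = (26985/2)*1 = 26985/2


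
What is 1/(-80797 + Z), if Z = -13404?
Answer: -1/94201 ≈ -1.0616e-5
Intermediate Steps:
1/(-80797 + Z) = 1/(-80797 - 13404) = 1/(-94201) = -1/94201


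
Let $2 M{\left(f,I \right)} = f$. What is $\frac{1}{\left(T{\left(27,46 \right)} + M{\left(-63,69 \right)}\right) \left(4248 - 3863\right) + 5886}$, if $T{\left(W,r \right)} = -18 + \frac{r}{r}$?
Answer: $- \frac{2}{25573} \approx -7.8207 \cdot 10^{-5}$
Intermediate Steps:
$M{\left(f,I \right)} = \frac{f}{2}$
$T{\left(W,r \right)} = -17$ ($T{\left(W,r \right)} = -18 + 1 = -17$)
$\frac{1}{\left(T{\left(27,46 \right)} + M{\left(-63,69 \right)}\right) \left(4248 - 3863\right) + 5886} = \frac{1}{\left(-17 + \frac{1}{2} \left(-63\right)\right) \left(4248 - 3863\right) + 5886} = \frac{1}{\left(-17 - \frac{63}{2}\right) 385 + 5886} = \frac{1}{\left(- \frac{97}{2}\right) 385 + 5886} = \frac{1}{- \frac{37345}{2} + 5886} = \frac{1}{- \frac{25573}{2}} = - \frac{2}{25573}$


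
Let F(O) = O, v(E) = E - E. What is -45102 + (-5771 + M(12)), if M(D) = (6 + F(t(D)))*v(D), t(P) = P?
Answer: -50873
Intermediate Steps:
v(E) = 0
M(D) = 0 (M(D) = (6 + D)*0 = 0)
-45102 + (-5771 + M(12)) = -45102 + (-5771 + 0) = -45102 - 5771 = -50873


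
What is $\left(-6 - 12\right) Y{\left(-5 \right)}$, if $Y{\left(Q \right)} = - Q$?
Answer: $-90$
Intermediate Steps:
$\left(-6 - 12\right) Y{\left(-5 \right)} = \left(-6 - 12\right) \left(\left(-1\right) \left(-5\right)\right) = \left(-18\right) 5 = -90$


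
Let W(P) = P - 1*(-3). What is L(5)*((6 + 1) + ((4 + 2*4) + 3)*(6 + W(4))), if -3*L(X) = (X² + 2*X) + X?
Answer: -8080/3 ≈ -2693.3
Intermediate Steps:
W(P) = 3 + P (W(P) = P + 3 = 3 + P)
L(X) = -X - X²/3 (L(X) = -((X² + 2*X) + X)/3 = -(X² + 3*X)/3 = -X - X²/3)
L(5)*((6 + 1) + ((4 + 2*4) + 3)*(6 + W(4))) = (-⅓*5*(3 + 5))*((6 + 1) + ((4 + 2*4) + 3)*(6 + (3 + 4))) = (-⅓*5*8)*(7 + ((4 + 8) + 3)*(6 + 7)) = -40*(7 + (12 + 3)*13)/3 = -40*(7 + 15*13)/3 = -40*(7 + 195)/3 = -40/3*202 = -8080/3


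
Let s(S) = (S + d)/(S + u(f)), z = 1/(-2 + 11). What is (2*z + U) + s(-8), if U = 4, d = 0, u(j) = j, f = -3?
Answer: 490/99 ≈ 4.9495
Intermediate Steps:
z = 1/9 ≈ 0.11111
s(S) = S/(-3 + S) (s(S) = (S + 0)/(S - 3) = S/(-3 + S))
(2*z + U) + s(-8) = (2*(1/9) + 4) - 8/(-3 - 8) = (2/9 + 4) - 8/(-11) = 38/9 - 8*(-1/11) = 38/9 + 8/11 = 490/99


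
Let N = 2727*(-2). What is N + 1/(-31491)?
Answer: -171751915/31491 ≈ -5454.0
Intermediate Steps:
N = -5454
N + 1/(-31491) = -5454 + 1/(-31491) = -5454 - 1/31491 = -171751915/31491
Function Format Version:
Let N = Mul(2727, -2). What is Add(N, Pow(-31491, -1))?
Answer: Rational(-171751915, 31491) ≈ -5454.0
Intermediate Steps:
N = -5454
Add(N, Pow(-31491, -1)) = Add(-5454, Pow(-31491, -1)) = Add(-5454, Rational(-1, 31491)) = Rational(-171751915, 31491)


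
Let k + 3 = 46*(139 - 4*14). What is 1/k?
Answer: 1/3815 ≈ 0.00026212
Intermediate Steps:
k = 3815 (k = -3 + 46*(139 - 4*14) = -3 + 46*(139 - 56) = -3 + 46*83 = -3 + 3818 = 3815)
1/k = 1/3815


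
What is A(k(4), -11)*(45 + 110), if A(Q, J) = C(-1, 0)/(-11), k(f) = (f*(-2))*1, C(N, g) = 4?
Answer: -620/11 ≈ -56.364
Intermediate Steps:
k(f) = -2*f (k(f) = -2*f*1 = -2*f)
A(Q, J) = -4/11 (A(Q, J) = 4/(-11) = 4*(-1/11) = -4/11)
A(k(4), -11)*(45 + 110) = -4*(45 + 110)/11 = -4/11*155 = -620/11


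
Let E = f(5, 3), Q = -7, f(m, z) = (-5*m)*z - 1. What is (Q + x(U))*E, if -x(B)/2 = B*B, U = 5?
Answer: 4332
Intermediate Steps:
f(m, z) = -1 - 5*m*z (f(m, z) = -5*m*z - 1 = -1 - 5*m*z)
E = -76 (E = -1 - 5*5*3 = -1 - 75 = -76)
x(B) = -2*B² (x(B) = -2*B*B = -2*B²)
(Q + x(U))*E = (-7 - 2*5²)*(-76) = (-7 - 2*25)*(-76) = (-7 - 50)*(-76) = -57*(-76) = 4332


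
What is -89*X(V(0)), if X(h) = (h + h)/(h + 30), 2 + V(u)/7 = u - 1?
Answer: 1246/3 ≈ 415.33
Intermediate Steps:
V(u) = -21 + 7*u (V(u) = -14 + 7*(u - 1) = -14 + 7*(-1 + u) = -14 + (-7 + 7*u) = -21 + 7*u)
X(h) = 2*h/(30 + h) (X(h) = (2*h)/(30 + h) = 2*h/(30 + h))
-89*X(V(0)) = -178*(-21 + 7*0)/(30 + (-21 + 7*0)) = -178*(-21 + 0)/(30 + (-21 + 0)) = -178*(-21)/(30 - 21) = -178*(-21)/9 = -89*(-14/3) = 1246/3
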